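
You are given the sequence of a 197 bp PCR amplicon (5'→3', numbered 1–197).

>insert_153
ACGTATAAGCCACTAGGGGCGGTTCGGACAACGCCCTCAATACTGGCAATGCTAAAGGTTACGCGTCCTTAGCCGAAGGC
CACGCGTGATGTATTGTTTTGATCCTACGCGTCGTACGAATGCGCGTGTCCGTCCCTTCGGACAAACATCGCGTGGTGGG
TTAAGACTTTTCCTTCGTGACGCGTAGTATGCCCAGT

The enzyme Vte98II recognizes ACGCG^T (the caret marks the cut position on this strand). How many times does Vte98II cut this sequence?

ACGCGT occurs starting at positions 61, 82, 107, 180.
Vte98II cuts at 4 sites.

4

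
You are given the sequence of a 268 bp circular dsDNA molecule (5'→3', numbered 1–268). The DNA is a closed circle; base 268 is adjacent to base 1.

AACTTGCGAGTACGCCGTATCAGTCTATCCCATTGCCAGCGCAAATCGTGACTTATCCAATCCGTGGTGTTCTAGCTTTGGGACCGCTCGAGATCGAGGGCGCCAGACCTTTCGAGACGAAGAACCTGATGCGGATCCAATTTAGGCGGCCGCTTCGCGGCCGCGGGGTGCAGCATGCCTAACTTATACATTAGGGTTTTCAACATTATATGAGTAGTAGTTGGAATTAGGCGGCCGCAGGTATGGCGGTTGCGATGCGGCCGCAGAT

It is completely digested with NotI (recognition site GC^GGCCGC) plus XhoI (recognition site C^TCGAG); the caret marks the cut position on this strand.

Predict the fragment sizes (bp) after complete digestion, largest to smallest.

NotI sites (GCGGCCGC) start at positions 146, 157, 231, 257.
NotI cuts after base 2 of each site, so after positions 147, 158, 232, 258.
The XhoI site (CTCGAG) starts at position 87.
XhoI cuts after the first base of each site, so after position 87.
Combined cut positions: 87, 147, 158, 232, 258.
Circular molecule, 5 cuts → 5 fragments:
  88–147 → 60 bp
  148–158 → 11 bp
  159–232 → 74 bp
  233–258 → 26 bp
  259–268 then 1–87 → 10 + 87 = 97 bp
Sorted largest to smallest: 97, 74, 60, 26, 11 bp.

97, 74, 60, 26, 11 bp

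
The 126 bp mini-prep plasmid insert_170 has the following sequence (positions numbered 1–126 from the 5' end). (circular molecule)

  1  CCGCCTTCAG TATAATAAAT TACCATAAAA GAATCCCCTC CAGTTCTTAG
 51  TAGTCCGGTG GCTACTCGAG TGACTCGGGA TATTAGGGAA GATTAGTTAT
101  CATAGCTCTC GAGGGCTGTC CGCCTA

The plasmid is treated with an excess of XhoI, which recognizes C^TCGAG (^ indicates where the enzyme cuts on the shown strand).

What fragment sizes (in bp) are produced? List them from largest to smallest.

XhoI sites (CTCGAG) start at positions 65, 108.
XhoI cuts after the first base of each site, so after positions 65, 108.
Circular molecule, 2 cuts → 2 fragments:
  66–108 → 43 bp
  109–126 then 1–65 → 18 + 65 = 83 bp
Sorted largest to smallest: 83, 43 bp.

83, 43 bp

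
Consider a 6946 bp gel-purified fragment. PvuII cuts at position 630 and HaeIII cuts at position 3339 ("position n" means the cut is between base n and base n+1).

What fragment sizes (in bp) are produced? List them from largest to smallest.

Combined cut positions (sorted): 630, 3339.
Linear molecule, 2 cuts → 3 fragments:
  630 − 0 = 630 bp
  3339 − 630 = 2709 bp
  6946 − 3339 = 3607 bp
Sorted largest to smallest: 3607, 2709, 630 bp.

3607, 2709, 630 bp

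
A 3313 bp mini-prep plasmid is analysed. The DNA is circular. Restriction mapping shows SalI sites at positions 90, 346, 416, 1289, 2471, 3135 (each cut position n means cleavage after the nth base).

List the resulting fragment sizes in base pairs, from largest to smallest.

Circular molecule, 6 cuts → 6 fragments:
  346 − 90 = 256 bp
  416 − 346 = 70 bp
  1289 − 416 = 873 bp
  2471 − 1289 = 1182 bp
  3135 − 2471 = 664 bp
  wrap: 3313 − 3135 + 90 = 268 bp
Sorted largest to smallest: 1182, 873, 664, 268, 256, 70 bp.

1182, 873, 664, 268, 256, 70 bp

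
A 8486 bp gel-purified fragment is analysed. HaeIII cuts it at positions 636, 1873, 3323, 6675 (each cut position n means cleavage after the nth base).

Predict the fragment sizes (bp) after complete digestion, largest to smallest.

Linear molecule, 4 cuts → 5 fragments:
  636 − 0 = 636 bp
  1873 − 636 = 1237 bp
  3323 − 1873 = 1450 bp
  6675 − 3323 = 3352 bp
  8486 − 6675 = 1811 bp
Sorted largest to smallest: 3352, 1811, 1450, 1237, 636 bp.

3352, 1811, 1450, 1237, 636 bp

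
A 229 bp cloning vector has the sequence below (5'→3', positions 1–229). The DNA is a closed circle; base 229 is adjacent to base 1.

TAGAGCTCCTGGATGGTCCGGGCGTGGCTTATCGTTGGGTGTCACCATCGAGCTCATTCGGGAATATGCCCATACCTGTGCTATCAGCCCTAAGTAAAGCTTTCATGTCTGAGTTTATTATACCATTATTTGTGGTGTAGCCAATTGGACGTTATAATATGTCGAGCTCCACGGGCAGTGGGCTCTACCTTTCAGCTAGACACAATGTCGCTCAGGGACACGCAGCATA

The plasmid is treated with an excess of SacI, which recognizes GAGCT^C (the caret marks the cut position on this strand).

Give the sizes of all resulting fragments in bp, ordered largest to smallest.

114, 68, 47 bp

SacI sites (GAGCTC) start at positions 3, 50, 164.
SacI cuts after base 5 of each site (before the last base), so after positions 7, 54, 168.
Circular molecule, 3 cuts → 3 fragments:
  8–54 → 47 bp
  55–168 → 114 bp
  169–229 then 1–7 → 61 + 7 = 68 bp
Sorted largest to smallest: 114, 68, 47 bp.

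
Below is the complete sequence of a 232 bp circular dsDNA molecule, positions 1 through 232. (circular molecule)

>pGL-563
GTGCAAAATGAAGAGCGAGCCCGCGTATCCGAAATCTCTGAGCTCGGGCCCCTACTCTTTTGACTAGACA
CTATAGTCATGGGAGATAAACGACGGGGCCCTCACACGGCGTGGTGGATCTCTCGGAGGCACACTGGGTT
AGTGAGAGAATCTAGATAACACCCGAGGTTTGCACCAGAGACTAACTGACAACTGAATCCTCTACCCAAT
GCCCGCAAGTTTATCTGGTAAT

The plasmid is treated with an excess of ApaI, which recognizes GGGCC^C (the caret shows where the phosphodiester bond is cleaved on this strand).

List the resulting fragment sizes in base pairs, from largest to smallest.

ApaI sites (GGGCCC) start at positions 46, 96.
ApaI cuts after base 5 of each site (before the last base), so after positions 50, 100.
Circular molecule, 2 cuts → 2 fragments:
  51–100 → 50 bp
  101–232 then 1–50 → 132 + 50 = 182 bp
Sorted largest to smallest: 182, 50 bp.

182, 50 bp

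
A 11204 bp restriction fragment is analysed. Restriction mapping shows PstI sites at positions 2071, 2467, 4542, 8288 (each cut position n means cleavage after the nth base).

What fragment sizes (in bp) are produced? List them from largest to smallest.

3746, 2916, 2075, 2071, 396 bp

Linear molecule, 4 cuts → 5 fragments:
  2071 − 0 = 2071 bp
  2467 − 2071 = 396 bp
  4542 − 2467 = 2075 bp
  8288 − 4542 = 3746 bp
  11204 − 8288 = 2916 bp
Sorted largest to smallest: 3746, 2916, 2075, 2071, 396 bp.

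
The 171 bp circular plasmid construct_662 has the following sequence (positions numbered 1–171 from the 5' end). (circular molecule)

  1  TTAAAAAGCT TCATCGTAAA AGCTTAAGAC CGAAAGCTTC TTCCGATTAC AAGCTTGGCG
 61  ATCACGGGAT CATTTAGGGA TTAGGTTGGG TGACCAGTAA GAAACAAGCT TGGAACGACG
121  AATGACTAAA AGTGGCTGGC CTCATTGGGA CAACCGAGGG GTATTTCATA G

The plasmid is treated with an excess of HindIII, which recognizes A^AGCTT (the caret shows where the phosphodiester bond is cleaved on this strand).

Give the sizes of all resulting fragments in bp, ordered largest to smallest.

HindIII sites (AAGCTT) start at positions 6, 20, 34, 51, 106.
HindIII cuts after the first base of each site, so after positions 6, 20, 34, 51, 106.
Circular molecule, 5 cuts → 5 fragments:
  7–20 → 14 bp
  21–34 → 14 bp
  35–51 → 17 bp
  52–106 → 55 bp
  107–171 then 1–6 → 65 + 6 = 71 bp
Sorted largest to smallest: 71, 55, 17, 14, 14 bp.

71, 55, 17, 14, 14 bp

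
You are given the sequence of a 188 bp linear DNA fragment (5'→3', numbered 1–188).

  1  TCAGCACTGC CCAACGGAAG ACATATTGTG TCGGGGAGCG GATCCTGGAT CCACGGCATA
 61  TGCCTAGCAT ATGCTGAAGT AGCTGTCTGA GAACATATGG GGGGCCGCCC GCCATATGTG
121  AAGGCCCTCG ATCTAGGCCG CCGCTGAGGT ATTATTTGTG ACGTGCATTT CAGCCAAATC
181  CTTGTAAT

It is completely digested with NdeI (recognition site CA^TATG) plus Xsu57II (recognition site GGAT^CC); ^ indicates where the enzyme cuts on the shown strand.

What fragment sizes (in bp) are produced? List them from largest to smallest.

74, 43, 26, 19, 11, 8, 7 bp

NdeI sites (CATATG) start at positions 57, 68, 94, 113.
NdeI cuts after base 2 of each site, so after positions 58, 69, 95, 114.
Xsu57II sites (GGATCC) start at positions 40, 47.
Xsu57II cuts after base 4 of each site, so after positions 43, 50.
Combined cut positions: 43, 50, 58, 69, 95, 114.
Linear molecule, 6 cuts → 7 fragments:
  1–43 → 43 bp
  44–50 → 7 bp
  51–58 → 8 bp
  59–69 → 11 bp
  70–95 → 26 bp
  96–114 → 19 bp
  115–188 → 74 bp
Sorted largest to smallest: 74, 43, 26, 19, 11, 8, 7 bp.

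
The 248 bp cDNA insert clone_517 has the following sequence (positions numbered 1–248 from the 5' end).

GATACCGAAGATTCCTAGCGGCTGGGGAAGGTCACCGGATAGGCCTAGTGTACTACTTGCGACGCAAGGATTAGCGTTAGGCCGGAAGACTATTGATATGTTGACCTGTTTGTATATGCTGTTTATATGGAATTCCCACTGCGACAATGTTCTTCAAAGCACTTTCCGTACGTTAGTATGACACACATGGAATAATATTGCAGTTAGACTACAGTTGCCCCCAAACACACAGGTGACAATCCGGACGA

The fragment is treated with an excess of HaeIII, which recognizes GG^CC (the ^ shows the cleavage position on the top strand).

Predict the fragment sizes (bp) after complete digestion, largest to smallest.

HaeIII sites (GGCC) start at positions 42, 80.
HaeIII cuts after base 2 of each site, so after positions 43, 81.
Linear molecule, 2 cuts → 3 fragments:
  1–43 → 43 bp
  44–81 → 38 bp
  82–248 → 167 bp
Sorted largest to smallest: 167, 43, 38 bp.

167, 43, 38 bp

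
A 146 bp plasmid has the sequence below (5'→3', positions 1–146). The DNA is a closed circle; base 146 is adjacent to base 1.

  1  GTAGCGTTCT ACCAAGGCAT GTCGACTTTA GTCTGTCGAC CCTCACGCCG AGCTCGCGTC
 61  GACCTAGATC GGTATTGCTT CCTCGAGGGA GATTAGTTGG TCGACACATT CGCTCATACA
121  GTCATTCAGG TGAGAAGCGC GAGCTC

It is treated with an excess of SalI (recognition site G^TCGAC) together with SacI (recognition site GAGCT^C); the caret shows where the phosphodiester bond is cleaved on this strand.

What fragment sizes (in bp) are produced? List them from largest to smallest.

45, 42, 22, 19, 14, 4 bp

SalI sites (GTCGAC) start at positions 21, 35, 58, 100.
SalI cuts after the first base of each site, so after positions 21, 35, 58, 100.
SacI sites (GAGCTC) start at positions 50, 141.
SacI cuts after base 5 of each site (before the last base), so after positions 54, 145.
Combined cut positions: 21, 35, 54, 58, 100, 145.
Circular molecule, 6 cuts → 6 fragments:
  22–35 → 14 bp
  36–54 → 19 bp
  55–58 → 4 bp
  59–100 → 42 bp
  101–145 → 45 bp
  146–146 then 1–21 → 1 + 21 = 22 bp
Sorted largest to smallest: 45, 42, 22, 19, 14, 4 bp.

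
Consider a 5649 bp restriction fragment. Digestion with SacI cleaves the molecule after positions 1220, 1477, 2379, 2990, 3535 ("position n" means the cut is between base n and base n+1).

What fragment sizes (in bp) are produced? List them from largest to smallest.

Linear molecule, 5 cuts → 6 fragments:
  1220 − 0 = 1220 bp
  1477 − 1220 = 257 bp
  2379 − 1477 = 902 bp
  2990 − 2379 = 611 bp
  3535 − 2990 = 545 bp
  5649 − 3535 = 2114 bp
Sorted largest to smallest: 2114, 1220, 902, 611, 545, 257 bp.

2114, 1220, 902, 611, 545, 257 bp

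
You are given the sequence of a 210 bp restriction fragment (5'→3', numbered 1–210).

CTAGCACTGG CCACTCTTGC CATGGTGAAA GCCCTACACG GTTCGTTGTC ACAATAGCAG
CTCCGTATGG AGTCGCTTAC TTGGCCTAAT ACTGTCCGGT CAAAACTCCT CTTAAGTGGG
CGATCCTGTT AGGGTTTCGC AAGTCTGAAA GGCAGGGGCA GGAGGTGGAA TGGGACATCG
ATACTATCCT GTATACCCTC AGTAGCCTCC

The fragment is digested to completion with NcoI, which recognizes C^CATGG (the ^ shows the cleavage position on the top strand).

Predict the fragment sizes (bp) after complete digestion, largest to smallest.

190, 20 bp

The NcoI site (CCATGG) starts at position 20.
NcoI cuts after the first base of each site, so after position 20.
Linear molecule, 1 cut → 2 fragments:
  1–20 → 20 bp
  21–210 → 190 bp
Sorted largest to smallest: 190, 20 bp.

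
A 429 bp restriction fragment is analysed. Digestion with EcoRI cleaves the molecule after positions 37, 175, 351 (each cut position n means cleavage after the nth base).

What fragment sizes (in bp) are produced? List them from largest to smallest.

176, 138, 78, 37 bp

Linear molecule, 3 cuts → 4 fragments:
  37 − 0 = 37 bp
  175 − 37 = 138 bp
  351 − 175 = 176 bp
  429 − 351 = 78 bp
Sorted largest to smallest: 176, 138, 78, 37 bp.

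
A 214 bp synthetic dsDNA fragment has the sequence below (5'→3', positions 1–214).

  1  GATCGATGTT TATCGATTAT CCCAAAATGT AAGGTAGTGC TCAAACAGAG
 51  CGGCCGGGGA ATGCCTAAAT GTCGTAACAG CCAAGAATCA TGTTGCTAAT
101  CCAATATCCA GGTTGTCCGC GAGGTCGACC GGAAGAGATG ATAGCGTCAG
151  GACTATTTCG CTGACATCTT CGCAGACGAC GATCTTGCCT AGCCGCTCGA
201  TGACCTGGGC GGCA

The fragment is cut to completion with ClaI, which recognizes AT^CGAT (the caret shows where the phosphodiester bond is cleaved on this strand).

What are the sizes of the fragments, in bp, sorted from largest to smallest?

ClaI sites (ATCGAT) start at positions 2, 12.
ClaI cuts after base 2 of each site, so after positions 3, 13.
Linear molecule, 2 cuts → 3 fragments:
  1–3 → 3 bp
  4–13 → 10 bp
  14–214 → 201 bp
Sorted largest to smallest: 201, 10, 3 bp.

201, 10, 3 bp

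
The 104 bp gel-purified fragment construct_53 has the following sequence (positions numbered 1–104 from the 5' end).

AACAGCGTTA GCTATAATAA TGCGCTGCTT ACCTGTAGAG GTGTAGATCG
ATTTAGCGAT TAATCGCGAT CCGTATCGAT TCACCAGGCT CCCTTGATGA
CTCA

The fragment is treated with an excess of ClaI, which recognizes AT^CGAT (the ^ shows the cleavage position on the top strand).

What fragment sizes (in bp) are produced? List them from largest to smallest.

ClaI sites (ATCGAT) start at positions 47, 75.
ClaI cuts after base 2 of each site, so after positions 48, 76.
Linear molecule, 2 cuts → 3 fragments:
  1–48 → 48 bp
  49–76 → 28 bp
  77–104 → 28 bp
Sorted largest to smallest: 48, 28, 28 bp.

48, 28, 28 bp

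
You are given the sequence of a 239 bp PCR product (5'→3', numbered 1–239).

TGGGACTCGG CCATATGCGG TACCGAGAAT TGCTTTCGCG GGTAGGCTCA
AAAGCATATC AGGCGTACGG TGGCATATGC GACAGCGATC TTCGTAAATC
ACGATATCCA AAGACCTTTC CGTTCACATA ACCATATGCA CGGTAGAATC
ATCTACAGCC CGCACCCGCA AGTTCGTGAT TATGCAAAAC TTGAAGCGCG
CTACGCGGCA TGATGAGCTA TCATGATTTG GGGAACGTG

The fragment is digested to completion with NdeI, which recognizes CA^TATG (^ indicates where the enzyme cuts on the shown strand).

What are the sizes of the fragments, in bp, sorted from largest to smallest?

NdeI sites (CATATG) start at positions 12, 74, 133.
NdeI cuts after base 2 of each site, so after positions 13, 75, 134.
Linear molecule, 3 cuts → 4 fragments:
  1–13 → 13 bp
  14–75 → 62 bp
  76–134 → 59 bp
  135–239 → 105 bp
Sorted largest to smallest: 105, 62, 59, 13 bp.

105, 62, 59, 13 bp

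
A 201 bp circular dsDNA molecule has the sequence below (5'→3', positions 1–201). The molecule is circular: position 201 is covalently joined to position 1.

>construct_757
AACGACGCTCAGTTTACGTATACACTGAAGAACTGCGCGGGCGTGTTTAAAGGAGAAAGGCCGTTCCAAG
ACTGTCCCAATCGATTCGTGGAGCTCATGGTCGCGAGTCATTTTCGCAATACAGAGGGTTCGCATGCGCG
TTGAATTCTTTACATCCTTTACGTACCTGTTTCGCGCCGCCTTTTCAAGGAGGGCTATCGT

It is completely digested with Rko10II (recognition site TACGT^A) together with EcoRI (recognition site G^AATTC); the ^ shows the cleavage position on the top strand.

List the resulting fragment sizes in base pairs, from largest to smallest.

Rko10II sites (TACGTA) start at positions 15, 160.
Rko10II cuts after base 5 of each site (before the last base), so after positions 19, 164.
The EcoRI site (GAATTC) starts at position 143.
EcoRI cuts after the first base of each site, so after position 143.
Combined cut positions: 19, 143, 164.
Circular molecule, 3 cuts → 3 fragments:
  20–143 → 124 bp
  144–164 → 21 bp
  165–201 then 1–19 → 37 + 19 = 56 bp
Sorted largest to smallest: 124, 56, 21 bp.

124, 56, 21 bp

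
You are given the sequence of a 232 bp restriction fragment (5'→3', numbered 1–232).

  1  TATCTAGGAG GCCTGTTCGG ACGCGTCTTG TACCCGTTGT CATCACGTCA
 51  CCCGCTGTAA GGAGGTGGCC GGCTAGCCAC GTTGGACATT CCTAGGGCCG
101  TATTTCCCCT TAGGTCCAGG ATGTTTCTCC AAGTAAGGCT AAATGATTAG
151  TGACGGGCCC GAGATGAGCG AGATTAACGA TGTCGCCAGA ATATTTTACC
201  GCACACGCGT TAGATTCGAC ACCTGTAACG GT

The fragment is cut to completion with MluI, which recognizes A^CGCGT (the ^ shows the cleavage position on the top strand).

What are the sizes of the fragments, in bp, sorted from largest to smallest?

MluI sites (ACGCGT) start at positions 21, 205.
MluI cuts after the first base of each site, so after positions 21, 205.
Linear molecule, 2 cuts → 3 fragments:
  1–21 → 21 bp
  22–205 → 184 bp
  206–232 → 27 bp
Sorted largest to smallest: 184, 27, 21 bp.

184, 27, 21 bp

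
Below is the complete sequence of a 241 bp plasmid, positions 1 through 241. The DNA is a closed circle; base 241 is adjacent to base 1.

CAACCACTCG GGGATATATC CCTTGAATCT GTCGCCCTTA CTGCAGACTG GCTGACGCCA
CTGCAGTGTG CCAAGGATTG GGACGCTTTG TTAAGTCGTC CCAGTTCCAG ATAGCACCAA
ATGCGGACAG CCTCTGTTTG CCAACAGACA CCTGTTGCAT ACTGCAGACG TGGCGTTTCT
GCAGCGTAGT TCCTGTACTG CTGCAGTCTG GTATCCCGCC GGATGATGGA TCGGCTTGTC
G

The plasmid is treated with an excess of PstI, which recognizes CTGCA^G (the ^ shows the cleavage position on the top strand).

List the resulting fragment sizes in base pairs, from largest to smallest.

101, 81, 22, 20, 17 bp

PstI sites (CTGCAG) start at positions 41, 61, 162, 179, 201.
PstI cuts after base 5 of each site (before the last base), so after positions 45, 65, 166, 183, 205.
Circular molecule, 5 cuts → 5 fragments:
  46–65 → 20 bp
  66–166 → 101 bp
  167–183 → 17 bp
  184–205 → 22 bp
  206–241 then 1–45 → 36 + 45 = 81 bp
Sorted largest to smallest: 101, 81, 22, 20, 17 bp.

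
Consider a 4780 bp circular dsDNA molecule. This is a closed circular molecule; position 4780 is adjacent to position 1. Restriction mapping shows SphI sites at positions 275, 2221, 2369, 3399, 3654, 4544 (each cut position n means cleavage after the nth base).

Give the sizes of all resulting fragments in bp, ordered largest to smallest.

1946, 1030, 890, 511, 255, 148 bp

Circular molecule, 6 cuts → 6 fragments:
  2221 − 275 = 1946 bp
  2369 − 2221 = 148 bp
  3399 − 2369 = 1030 bp
  3654 − 3399 = 255 bp
  4544 − 3654 = 890 bp
  wrap: 4780 − 4544 + 275 = 511 bp
Sorted largest to smallest: 1946, 1030, 890, 511, 255, 148 bp.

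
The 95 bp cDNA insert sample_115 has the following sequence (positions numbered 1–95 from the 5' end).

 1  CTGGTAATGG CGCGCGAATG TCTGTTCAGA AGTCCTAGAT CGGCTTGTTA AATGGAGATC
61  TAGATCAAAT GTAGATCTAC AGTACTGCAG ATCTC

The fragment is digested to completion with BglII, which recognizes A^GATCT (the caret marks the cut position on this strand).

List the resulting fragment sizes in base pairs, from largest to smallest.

56, 17, 16, 6 bp

BglII sites (AGATCT) start at positions 56, 73, 89.
BglII cuts after the first base of each site, so after positions 56, 73, 89.
Linear molecule, 3 cuts → 4 fragments:
  1–56 → 56 bp
  57–73 → 17 bp
  74–89 → 16 bp
  90–95 → 6 bp
Sorted largest to smallest: 56, 17, 16, 6 bp.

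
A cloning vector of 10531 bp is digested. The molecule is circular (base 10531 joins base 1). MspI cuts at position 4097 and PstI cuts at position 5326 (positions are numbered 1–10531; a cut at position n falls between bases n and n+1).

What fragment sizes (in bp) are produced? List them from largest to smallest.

9302, 1229 bp

Combined cut positions (sorted): 4097, 5326.
Circular molecule, 2 cuts → 2 fragments:
  5326 − 4097 = 1229 bp
  wrap: 10531 − 5326 + 4097 = 9302 bp
Sorted largest to smallest: 9302, 1229 bp.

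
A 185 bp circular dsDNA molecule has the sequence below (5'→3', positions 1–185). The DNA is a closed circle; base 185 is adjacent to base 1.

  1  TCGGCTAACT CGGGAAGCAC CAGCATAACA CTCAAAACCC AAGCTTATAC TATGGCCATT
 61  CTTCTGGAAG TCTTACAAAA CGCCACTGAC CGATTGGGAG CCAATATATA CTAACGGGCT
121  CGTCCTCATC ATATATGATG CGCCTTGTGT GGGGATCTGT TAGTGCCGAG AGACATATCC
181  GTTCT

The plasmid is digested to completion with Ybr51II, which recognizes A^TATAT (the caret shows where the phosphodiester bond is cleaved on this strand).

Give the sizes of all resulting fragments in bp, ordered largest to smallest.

Ybr51II sites (ATATAT) start at positions 104, 131.
Ybr51II cuts after the first base of each site, so after positions 104, 131.
Circular molecule, 2 cuts → 2 fragments:
  105–131 → 27 bp
  132–185 then 1–104 → 54 + 104 = 158 bp
Sorted largest to smallest: 158, 27 bp.

158, 27 bp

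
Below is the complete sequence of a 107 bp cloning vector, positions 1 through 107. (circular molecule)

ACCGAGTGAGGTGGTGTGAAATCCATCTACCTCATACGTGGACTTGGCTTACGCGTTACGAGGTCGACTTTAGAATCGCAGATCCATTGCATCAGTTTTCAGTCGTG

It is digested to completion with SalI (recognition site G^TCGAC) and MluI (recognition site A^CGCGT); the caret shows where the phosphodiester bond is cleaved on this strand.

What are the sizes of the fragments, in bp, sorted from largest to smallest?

The SalI site (GTCGAC) starts at position 63.
SalI cuts after the first base of each site, so after position 63.
The MluI site (ACGCGT) starts at position 51.
MluI cuts after the first base of each site, so after position 51.
Combined cut positions: 51, 63.
Circular molecule, 2 cuts → 2 fragments:
  52–63 → 12 bp
  64–107 then 1–51 → 44 + 51 = 95 bp
Sorted largest to smallest: 95, 12 bp.

95, 12 bp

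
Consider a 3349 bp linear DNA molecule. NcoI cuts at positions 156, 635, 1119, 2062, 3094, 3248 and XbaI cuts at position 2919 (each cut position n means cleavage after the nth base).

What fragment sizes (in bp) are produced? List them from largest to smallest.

943, 857, 484, 479, 175, 156, 154, 101 bp

Combined cut positions (sorted): 156, 635, 1119, 2062, 2919, 3094, 3248.
Linear molecule, 7 cuts → 8 fragments:
  156 − 0 = 156 bp
  635 − 156 = 479 bp
  1119 − 635 = 484 bp
  2062 − 1119 = 943 bp
  2919 − 2062 = 857 bp
  3094 − 2919 = 175 bp
  3248 − 3094 = 154 bp
  3349 − 3248 = 101 bp
Sorted largest to smallest: 943, 857, 484, 479, 175, 156, 154, 101 bp.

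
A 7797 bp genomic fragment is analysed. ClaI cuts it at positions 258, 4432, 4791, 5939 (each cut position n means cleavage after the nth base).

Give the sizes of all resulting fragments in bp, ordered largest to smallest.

4174, 1858, 1148, 359, 258 bp

Linear molecule, 4 cuts → 5 fragments:
  258 − 0 = 258 bp
  4432 − 258 = 4174 bp
  4791 − 4432 = 359 bp
  5939 − 4791 = 1148 bp
  7797 − 5939 = 1858 bp
Sorted largest to smallest: 4174, 1858, 1148, 359, 258 bp.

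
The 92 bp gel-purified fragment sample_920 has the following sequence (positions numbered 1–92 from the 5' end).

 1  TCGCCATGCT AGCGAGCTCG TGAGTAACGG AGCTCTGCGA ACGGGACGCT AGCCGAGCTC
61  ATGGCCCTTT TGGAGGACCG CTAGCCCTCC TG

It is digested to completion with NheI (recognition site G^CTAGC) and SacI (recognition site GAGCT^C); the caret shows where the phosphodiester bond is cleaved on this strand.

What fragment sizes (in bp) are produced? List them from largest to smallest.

NheI sites (GCTAGC) start at positions 8, 48, 80.
NheI cuts after the first base of each site, so after positions 8, 48, 80.
SacI sites (GAGCTC) start at positions 14, 30, 55.
SacI cuts after base 5 of each site (before the last base), so after positions 18, 34, 59.
Combined cut positions: 8, 18, 34, 48, 59, 80.
Linear molecule, 6 cuts → 7 fragments:
  1–8 → 8 bp
  9–18 → 10 bp
  19–34 → 16 bp
  35–48 → 14 bp
  49–59 → 11 bp
  60–80 → 21 bp
  81–92 → 12 bp
Sorted largest to smallest: 21, 16, 14, 12, 11, 10, 8 bp.

21, 16, 14, 12, 11, 10, 8 bp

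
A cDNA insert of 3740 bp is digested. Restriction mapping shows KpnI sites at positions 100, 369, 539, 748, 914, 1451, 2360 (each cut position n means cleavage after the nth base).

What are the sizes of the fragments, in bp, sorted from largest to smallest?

Linear molecule, 7 cuts → 8 fragments:
  100 − 0 = 100 bp
  369 − 100 = 269 bp
  539 − 369 = 170 bp
  748 − 539 = 209 bp
  914 − 748 = 166 bp
  1451 − 914 = 537 bp
  2360 − 1451 = 909 bp
  3740 − 2360 = 1380 bp
Sorted largest to smallest: 1380, 909, 537, 269, 209, 170, 166, 100 bp.

1380, 909, 537, 269, 209, 170, 166, 100 bp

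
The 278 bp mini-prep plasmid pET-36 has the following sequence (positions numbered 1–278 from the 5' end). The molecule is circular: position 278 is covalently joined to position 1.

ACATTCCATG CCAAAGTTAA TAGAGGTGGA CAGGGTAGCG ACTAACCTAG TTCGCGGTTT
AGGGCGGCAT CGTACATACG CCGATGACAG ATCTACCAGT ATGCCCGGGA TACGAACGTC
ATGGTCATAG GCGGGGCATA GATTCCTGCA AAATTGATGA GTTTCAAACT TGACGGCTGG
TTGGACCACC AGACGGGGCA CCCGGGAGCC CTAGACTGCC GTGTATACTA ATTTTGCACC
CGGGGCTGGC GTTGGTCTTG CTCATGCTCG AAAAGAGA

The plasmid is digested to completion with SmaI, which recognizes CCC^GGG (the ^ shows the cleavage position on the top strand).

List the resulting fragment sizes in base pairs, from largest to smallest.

SmaI sites (CCCGGG) start at positions 104, 201, 239.
SmaI cuts after base 3 of each site, so after positions 106, 203, 241.
Circular molecule, 3 cuts → 3 fragments:
  107–203 → 97 bp
  204–241 → 38 bp
  242–278 then 1–106 → 37 + 106 = 143 bp
Sorted largest to smallest: 143, 97, 38 bp.

143, 97, 38 bp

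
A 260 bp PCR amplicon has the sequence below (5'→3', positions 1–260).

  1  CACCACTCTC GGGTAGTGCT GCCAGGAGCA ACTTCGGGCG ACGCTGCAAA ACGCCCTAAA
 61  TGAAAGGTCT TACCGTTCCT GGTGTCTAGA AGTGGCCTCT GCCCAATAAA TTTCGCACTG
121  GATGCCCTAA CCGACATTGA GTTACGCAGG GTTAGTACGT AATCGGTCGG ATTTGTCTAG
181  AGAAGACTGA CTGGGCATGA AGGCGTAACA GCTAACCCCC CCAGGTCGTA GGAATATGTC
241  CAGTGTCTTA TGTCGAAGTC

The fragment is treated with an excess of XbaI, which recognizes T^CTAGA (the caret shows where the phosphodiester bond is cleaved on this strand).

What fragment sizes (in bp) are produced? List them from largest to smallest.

91, 85, 84 bp

XbaI sites (TCTAGA) start at positions 85, 176.
XbaI cuts after the first base of each site, so after positions 85, 176.
Linear molecule, 2 cuts → 3 fragments:
  1–85 → 85 bp
  86–176 → 91 bp
  177–260 → 84 bp
Sorted largest to smallest: 91, 85, 84 bp.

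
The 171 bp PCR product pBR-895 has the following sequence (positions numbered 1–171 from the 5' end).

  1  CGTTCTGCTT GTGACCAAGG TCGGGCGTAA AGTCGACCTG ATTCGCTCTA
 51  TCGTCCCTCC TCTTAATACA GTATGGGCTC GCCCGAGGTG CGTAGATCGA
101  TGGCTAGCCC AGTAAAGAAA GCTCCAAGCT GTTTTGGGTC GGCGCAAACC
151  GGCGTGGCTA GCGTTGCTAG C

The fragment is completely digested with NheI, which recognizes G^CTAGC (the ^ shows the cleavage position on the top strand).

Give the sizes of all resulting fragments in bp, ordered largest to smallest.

NheI sites (GCTAGC) start at positions 103, 157, 166.
NheI cuts after the first base of each site, so after positions 103, 157, 166.
Linear molecule, 3 cuts → 4 fragments:
  1–103 → 103 bp
  104–157 → 54 bp
  158–166 → 9 bp
  167–171 → 5 bp
Sorted largest to smallest: 103, 54, 9, 5 bp.

103, 54, 9, 5 bp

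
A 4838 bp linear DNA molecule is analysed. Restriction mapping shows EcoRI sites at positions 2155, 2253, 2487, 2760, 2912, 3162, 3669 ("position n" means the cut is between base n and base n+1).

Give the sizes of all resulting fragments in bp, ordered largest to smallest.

2155, 1169, 507, 273, 250, 234, 152, 98 bp

Linear molecule, 7 cuts → 8 fragments:
  2155 − 0 = 2155 bp
  2253 − 2155 = 98 bp
  2487 − 2253 = 234 bp
  2760 − 2487 = 273 bp
  2912 − 2760 = 152 bp
  3162 − 2912 = 250 bp
  3669 − 3162 = 507 bp
  4838 − 3669 = 1169 bp
Sorted largest to smallest: 2155, 1169, 507, 273, 250, 234, 152, 98 bp.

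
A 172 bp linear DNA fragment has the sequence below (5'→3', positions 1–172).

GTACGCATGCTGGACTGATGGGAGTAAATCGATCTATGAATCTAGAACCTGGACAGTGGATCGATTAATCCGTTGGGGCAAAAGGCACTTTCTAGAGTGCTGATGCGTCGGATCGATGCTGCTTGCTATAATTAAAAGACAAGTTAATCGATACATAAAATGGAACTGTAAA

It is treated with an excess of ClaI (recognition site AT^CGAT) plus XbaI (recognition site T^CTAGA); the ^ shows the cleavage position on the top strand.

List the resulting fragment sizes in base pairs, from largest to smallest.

ClaI sites (ATCGAT) start at positions 28, 60, 112, 147.
ClaI cuts after base 2 of each site, so after positions 29, 61, 113, 148.
XbaI sites (TCTAGA) start at positions 41, 91.
XbaI cuts after the first base of each site, so after positions 41, 91.
Combined cut positions: 29, 41, 61, 91, 113, 148.
Linear molecule, 6 cuts → 7 fragments:
  1–29 → 29 bp
  30–41 → 12 bp
  42–61 → 20 bp
  62–91 → 30 bp
  92–113 → 22 bp
  114–148 → 35 bp
  149–172 → 24 bp
Sorted largest to smallest: 35, 30, 29, 24, 22, 20, 12 bp.

35, 30, 29, 24, 22, 20, 12 bp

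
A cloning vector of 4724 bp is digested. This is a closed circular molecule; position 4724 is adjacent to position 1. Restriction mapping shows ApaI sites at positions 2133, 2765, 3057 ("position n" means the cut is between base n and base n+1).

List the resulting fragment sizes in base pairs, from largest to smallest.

Circular molecule, 3 cuts → 3 fragments:
  2765 − 2133 = 632 bp
  3057 − 2765 = 292 bp
  wrap: 4724 − 3057 + 2133 = 3800 bp
Sorted largest to smallest: 3800, 632, 292 bp.

3800, 632, 292 bp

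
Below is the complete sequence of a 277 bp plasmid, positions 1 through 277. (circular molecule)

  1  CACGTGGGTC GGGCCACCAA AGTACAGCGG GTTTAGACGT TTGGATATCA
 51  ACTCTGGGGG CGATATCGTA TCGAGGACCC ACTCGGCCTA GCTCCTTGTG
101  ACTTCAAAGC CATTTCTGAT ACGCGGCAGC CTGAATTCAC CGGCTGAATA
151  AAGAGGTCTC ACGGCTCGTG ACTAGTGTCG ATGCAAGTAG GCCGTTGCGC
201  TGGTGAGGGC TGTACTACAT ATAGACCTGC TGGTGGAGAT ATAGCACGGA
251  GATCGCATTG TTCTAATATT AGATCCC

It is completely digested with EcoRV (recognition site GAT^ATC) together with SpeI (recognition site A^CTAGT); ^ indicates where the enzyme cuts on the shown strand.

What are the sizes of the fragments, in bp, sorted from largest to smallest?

EcoRV sites (GATATC) start at positions 44, 62.
EcoRV cuts after base 3 of each site, so after positions 46, 64.
The SpeI site (ACTAGT) starts at position 171.
SpeI cuts after the first base of each site, so after position 171.
Combined cut positions: 46, 64, 171.
Circular molecule, 3 cuts → 3 fragments:
  47–64 → 18 bp
  65–171 → 107 bp
  172–277 then 1–46 → 106 + 46 = 152 bp
Sorted largest to smallest: 152, 107, 18 bp.

152, 107, 18 bp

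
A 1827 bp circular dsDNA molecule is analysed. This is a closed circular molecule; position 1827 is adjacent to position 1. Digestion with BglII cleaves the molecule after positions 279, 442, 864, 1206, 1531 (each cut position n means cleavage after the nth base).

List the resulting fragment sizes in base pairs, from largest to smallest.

Circular molecule, 5 cuts → 5 fragments:
  442 − 279 = 163 bp
  864 − 442 = 422 bp
  1206 − 864 = 342 bp
  1531 − 1206 = 325 bp
  wrap: 1827 − 1531 + 279 = 575 bp
Sorted largest to smallest: 575, 422, 342, 325, 163 bp.

575, 422, 342, 325, 163 bp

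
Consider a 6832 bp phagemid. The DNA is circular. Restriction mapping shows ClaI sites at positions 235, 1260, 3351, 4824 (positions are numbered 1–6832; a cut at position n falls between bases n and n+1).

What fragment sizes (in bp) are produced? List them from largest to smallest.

Circular molecule, 4 cuts → 4 fragments:
  1260 − 235 = 1025 bp
  3351 − 1260 = 2091 bp
  4824 − 3351 = 1473 bp
  wrap: 6832 − 4824 + 235 = 2243 bp
Sorted largest to smallest: 2243, 2091, 1473, 1025 bp.

2243, 2091, 1473, 1025 bp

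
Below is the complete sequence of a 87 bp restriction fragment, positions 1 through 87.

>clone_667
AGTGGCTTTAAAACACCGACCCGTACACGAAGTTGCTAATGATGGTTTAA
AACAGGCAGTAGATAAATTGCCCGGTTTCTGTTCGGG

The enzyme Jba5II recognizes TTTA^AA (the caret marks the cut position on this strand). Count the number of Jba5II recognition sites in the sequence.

TTTAAA occurs starting at positions 7, 46.
Jba5II cuts at 2 sites.

2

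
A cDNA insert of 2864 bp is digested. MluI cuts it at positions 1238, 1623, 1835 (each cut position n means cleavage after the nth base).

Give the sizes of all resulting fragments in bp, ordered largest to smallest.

Linear molecule, 3 cuts → 4 fragments:
  1238 − 0 = 1238 bp
  1623 − 1238 = 385 bp
  1835 − 1623 = 212 bp
  2864 − 1835 = 1029 bp
Sorted largest to smallest: 1238, 1029, 385, 212 bp.

1238, 1029, 385, 212 bp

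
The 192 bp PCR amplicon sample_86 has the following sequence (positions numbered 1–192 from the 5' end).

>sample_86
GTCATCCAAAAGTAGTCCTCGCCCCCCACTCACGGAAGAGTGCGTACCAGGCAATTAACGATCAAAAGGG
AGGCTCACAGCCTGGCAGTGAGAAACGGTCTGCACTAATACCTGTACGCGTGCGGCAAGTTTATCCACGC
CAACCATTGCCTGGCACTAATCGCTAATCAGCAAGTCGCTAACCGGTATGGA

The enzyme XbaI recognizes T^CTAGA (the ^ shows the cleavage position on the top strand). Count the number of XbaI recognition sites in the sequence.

0

No occurrence of TCTAGA is present in the sequence.
XbaI does not cut: 0 sites.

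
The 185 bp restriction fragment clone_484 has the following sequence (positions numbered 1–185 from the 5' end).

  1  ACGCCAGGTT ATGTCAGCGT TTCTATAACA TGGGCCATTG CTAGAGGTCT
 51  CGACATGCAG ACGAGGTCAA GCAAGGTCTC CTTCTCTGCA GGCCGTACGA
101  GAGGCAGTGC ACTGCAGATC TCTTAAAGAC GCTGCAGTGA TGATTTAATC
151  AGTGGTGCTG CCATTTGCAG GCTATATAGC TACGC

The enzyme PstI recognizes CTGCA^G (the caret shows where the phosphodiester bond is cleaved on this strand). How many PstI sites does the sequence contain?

CTGCAG occurs starting at positions 86, 112, 132.
PstI cuts at 3 sites.

3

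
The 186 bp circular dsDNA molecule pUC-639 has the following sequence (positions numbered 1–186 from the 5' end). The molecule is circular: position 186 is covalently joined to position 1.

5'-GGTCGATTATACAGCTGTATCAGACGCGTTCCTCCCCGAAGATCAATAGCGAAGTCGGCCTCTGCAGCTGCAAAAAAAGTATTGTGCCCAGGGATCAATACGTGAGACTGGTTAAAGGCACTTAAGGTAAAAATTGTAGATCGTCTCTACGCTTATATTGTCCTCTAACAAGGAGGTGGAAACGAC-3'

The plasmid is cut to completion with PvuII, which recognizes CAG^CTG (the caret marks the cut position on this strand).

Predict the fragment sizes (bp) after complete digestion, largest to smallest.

PvuII sites (CAGCTG) start at positions 12, 65.
PvuII cuts after base 3 of each site, so after positions 14, 67.
Circular molecule, 2 cuts → 2 fragments:
  15–67 → 53 bp
  68–186 then 1–14 → 119 + 14 = 133 bp
Sorted largest to smallest: 133, 53 bp.

133, 53 bp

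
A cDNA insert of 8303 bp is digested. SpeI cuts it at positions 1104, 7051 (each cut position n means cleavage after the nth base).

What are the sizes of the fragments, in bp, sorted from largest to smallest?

5947, 1252, 1104 bp

Linear molecule, 2 cuts → 3 fragments:
  1104 − 0 = 1104 bp
  7051 − 1104 = 5947 bp
  8303 − 7051 = 1252 bp
Sorted largest to smallest: 5947, 1252, 1104 bp.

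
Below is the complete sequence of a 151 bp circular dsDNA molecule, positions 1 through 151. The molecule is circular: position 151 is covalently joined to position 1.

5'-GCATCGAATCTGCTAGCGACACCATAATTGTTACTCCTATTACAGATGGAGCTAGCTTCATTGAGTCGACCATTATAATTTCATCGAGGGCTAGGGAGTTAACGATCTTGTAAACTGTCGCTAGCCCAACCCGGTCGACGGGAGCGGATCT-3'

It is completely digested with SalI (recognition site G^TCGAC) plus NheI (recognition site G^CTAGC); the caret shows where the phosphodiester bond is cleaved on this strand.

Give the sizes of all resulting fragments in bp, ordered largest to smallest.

55, 39, 29, 14, 14 bp

SalI sites (GTCGAC) start at positions 65, 134.
SalI cuts after the first base of each site, so after positions 65, 134.
NheI sites (GCTAGC) start at positions 12, 51, 120.
NheI cuts after the first base of each site, so after positions 12, 51, 120.
Combined cut positions: 12, 51, 65, 120, 134.
Circular molecule, 5 cuts → 5 fragments:
  13–51 → 39 bp
  52–65 → 14 bp
  66–120 → 55 bp
  121–134 → 14 bp
  135–151 then 1–12 → 17 + 12 = 29 bp
Sorted largest to smallest: 55, 39, 29, 14, 14 bp.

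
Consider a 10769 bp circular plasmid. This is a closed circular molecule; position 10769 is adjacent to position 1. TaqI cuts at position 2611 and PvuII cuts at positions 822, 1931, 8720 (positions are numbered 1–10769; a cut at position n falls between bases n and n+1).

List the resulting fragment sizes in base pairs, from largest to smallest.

6109, 2871, 1109, 680 bp

Combined cut positions (sorted): 822, 1931, 2611, 8720.
Circular molecule, 4 cuts → 4 fragments:
  1931 − 822 = 1109 bp
  2611 − 1931 = 680 bp
  8720 − 2611 = 6109 bp
  wrap: 10769 − 8720 + 822 = 2871 bp
Sorted largest to smallest: 6109, 2871, 1109, 680 bp.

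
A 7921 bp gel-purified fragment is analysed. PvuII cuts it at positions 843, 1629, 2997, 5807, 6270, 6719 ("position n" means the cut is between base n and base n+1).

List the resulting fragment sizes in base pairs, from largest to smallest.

Linear molecule, 6 cuts → 7 fragments:
  843 − 0 = 843 bp
  1629 − 843 = 786 bp
  2997 − 1629 = 1368 bp
  5807 − 2997 = 2810 bp
  6270 − 5807 = 463 bp
  6719 − 6270 = 449 bp
  7921 − 6719 = 1202 bp
Sorted largest to smallest: 2810, 1368, 1202, 843, 786, 463, 449 bp.

2810, 1368, 1202, 843, 786, 463, 449 bp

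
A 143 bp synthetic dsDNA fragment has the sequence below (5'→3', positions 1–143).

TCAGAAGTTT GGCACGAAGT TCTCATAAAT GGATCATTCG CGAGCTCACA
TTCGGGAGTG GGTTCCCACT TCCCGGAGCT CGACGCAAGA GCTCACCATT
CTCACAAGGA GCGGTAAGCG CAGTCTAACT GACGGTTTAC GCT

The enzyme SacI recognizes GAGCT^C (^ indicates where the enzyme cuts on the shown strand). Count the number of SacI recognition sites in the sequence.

3

GAGCTC occurs starting at positions 42, 76, 89.
SacI cuts at 3 sites.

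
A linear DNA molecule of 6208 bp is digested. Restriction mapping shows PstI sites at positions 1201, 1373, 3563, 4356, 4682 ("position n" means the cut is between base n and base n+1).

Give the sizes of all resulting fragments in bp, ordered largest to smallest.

2190, 1526, 1201, 793, 326, 172 bp

Linear molecule, 5 cuts → 6 fragments:
  1201 − 0 = 1201 bp
  1373 − 1201 = 172 bp
  3563 − 1373 = 2190 bp
  4356 − 3563 = 793 bp
  4682 − 4356 = 326 bp
  6208 − 4682 = 1526 bp
Sorted largest to smallest: 2190, 1526, 1201, 793, 326, 172 bp.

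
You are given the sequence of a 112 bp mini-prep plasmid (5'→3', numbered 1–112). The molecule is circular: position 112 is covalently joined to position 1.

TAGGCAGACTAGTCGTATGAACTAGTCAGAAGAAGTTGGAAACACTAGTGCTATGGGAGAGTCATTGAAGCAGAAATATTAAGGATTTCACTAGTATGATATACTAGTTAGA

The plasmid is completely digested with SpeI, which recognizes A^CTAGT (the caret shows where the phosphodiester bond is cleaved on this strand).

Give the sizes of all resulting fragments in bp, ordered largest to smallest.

46, 23, 17, 13, 13 bp

SpeI sites (ACTAGT) start at positions 8, 21, 44, 90, 103.
SpeI cuts after the first base of each site, so after positions 8, 21, 44, 90, 103.
Circular molecule, 5 cuts → 5 fragments:
  9–21 → 13 bp
  22–44 → 23 bp
  45–90 → 46 bp
  91–103 → 13 bp
  104–112 then 1–8 → 9 + 8 = 17 bp
Sorted largest to smallest: 46, 23, 17, 13, 13 bp.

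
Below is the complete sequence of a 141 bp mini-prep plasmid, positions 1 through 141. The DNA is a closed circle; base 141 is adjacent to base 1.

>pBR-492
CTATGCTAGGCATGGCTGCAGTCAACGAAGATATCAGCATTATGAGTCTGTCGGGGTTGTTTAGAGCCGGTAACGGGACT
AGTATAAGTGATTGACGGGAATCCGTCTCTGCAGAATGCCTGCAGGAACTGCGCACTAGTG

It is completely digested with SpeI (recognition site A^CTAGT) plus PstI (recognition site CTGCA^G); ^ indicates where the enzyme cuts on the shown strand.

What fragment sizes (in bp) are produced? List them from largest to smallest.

58, 35, 26, 11, 11 bp

SpeI sites (ACTAGT) start at positions 78, 135.
SpeI cuts after the first base of each site, so after positions 78, 135.
PstI sites (CTGCAG) start at positions 16, 109, 120.
PstI cuts after base 5 of each site (before the last base), so after positions 20, 113, 124.
Combined cut positions: 20, 78, 113, 124, 135.
Circular molecule, 5 cuts → 5 fragments:
  21–78 → 58 bp
  79–113 → 35 bp
  114–124 → 11 bp
  125–135 → 11 bp
  136–141 then 1–20 → 6 + 20 = 26 bp
Sorted largest to smallest: 58, 35, 26, 11, 11 bp.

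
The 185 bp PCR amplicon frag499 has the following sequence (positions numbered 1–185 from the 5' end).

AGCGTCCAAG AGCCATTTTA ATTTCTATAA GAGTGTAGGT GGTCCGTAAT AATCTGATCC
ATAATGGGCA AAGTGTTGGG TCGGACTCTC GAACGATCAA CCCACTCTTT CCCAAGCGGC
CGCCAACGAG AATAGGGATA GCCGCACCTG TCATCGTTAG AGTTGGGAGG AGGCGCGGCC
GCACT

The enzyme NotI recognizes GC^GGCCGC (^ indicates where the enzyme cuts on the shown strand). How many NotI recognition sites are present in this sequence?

GCGGCCGC occurs starting at positions 116, 175.
NotI cuts at 2 sites.

2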